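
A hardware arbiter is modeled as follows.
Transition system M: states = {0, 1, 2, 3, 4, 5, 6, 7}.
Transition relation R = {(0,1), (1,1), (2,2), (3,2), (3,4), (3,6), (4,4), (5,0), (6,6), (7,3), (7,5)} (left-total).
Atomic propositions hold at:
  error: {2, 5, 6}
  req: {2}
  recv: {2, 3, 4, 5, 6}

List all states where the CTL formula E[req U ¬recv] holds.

{0, 1, 7}

Sat(¬recv) = {0, 1, 7}
E[req U ¬recv]: least fixpoint, start Z0 = Sat(¬recv) = {0, 1, 7}, add states in Sat(req) with some successor in Z. Already a fixed point.
Sat(E[req U ¬recv]) = {0, 1, 7}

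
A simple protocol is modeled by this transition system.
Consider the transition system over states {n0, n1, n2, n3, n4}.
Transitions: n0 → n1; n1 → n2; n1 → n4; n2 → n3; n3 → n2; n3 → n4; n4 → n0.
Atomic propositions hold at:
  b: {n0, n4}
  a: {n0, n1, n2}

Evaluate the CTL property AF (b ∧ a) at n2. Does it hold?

No

Sat(b ∧ a) = {n0}
AF (b ∧ a): least fixpoint, start Z0 = {n0}, add states with every successor in Z. Z1 = {n0, n4}; fixed.
Sat(AF (b ∧ a)) = {n0, n4}
n2 ∉ Sat(AF (b ∧ a)) = {n0, n4}, so the formula does not hold at n2.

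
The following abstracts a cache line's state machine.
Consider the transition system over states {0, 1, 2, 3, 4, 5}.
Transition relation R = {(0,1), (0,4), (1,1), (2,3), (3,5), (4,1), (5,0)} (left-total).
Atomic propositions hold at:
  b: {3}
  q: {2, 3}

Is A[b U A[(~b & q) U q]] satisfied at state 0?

No

Sat(~b) = {0, 1, 2, 4, 5}
Sat(~b & q) = {2}
A[(~b & q) U q]: least fixpoint, start Z0 = Sat(q) = {2, 3}, add states in Sat(~b & q) with every successor in Z. Already a fixed point.
Sat(A[(~b & q) U q]) = {2, 3}
A[b U A[(~b & q) U q]]: least fixpoint, start Z0 = Sat(A[(~b & q) U q]) = {2, 3}, add states in Sat(b) with every successor in Z. Already a fixed point.
Sat(A[b U A[(~b & q) U q]]) = {2, 3}
0 ∉ Sat(A[b U A[(~b & q) U q]]) = {2, 3}, so the formula does not hold at 0.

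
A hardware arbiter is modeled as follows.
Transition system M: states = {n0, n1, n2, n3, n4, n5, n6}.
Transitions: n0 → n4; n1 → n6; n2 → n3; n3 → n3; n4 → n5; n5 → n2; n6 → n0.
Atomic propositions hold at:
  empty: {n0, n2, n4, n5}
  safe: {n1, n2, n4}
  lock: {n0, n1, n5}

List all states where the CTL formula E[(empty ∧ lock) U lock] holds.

Sat(empty ∧ lock) = {n0, n5}
E[(empty ∧ lock) U lock]: least fixpoint, start Z0 = Sat(lock) = {n0, n1, n5}, add states in Sat(empty ∧ lock) with some successor in Z. Already a fixed point.
Sat(E[(empty ∧ lock) U lock]) = {n0, n1, n5}

{n0, n1, n5}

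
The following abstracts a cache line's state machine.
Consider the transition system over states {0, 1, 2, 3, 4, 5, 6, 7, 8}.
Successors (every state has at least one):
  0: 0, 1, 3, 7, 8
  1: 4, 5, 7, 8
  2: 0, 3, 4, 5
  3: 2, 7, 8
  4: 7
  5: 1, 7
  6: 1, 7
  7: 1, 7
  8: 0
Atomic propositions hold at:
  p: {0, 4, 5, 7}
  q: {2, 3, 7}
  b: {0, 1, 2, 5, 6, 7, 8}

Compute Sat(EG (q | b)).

{0, 1, 2, 3, 5, 6, 7, 8}

Sat(q | b) = {0, 1, 2, 3, 5, 6, 7, 8}
EG (q | b): greatest fixpoint, start Z0 = {0, 1, 2, 3, 5, 6, 7, 8}, keep only states in Sat with some successor in Z. Already a fixed point.
Sat(EG (q | b)) = {0, 1, 2, 3, 5, 6, 7, 8}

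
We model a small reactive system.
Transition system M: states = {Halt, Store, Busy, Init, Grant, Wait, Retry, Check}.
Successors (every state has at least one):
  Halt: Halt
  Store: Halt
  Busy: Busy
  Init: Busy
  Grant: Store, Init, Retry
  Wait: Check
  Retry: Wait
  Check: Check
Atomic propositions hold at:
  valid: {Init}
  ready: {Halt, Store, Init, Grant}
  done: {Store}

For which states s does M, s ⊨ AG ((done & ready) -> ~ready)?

{Halt, Busy, Init, Wait, Retry, Check}

Sat(done & ready) = {Store}
Sat(~ready) = {Busy, Wait, Retry, Check}
Sat((done & ready) -> ~ready) = {Halt, Busy, Init, Grant, Wait, Retry, Check}
AG ((done & ready) -> ~ready): greatest fixpoint, start Z0 = {Halt, Busy, Init, Grant, Wait, Retry, Check}, keep only states in Sat with every successor in Z. Z1 = {Halt, Busy, Init, Wait, Retry, Check}; fixed.
Sat(AG ((done & ready) -> ~ready)) = {Halt, Busy, Init, Wait, Retry, Check}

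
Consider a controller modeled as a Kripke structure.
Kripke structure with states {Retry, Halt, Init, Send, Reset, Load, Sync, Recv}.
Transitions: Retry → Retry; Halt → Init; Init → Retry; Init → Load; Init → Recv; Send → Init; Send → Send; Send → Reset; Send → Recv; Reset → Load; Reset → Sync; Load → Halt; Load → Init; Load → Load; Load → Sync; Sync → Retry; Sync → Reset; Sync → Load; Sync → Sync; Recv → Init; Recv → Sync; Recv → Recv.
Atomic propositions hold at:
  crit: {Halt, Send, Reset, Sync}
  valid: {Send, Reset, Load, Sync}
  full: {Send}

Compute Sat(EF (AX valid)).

{Halt, Init, Send, Reset, Load, Sync, Recv}

Sat(AX valid) = {s : every successor in {Send, Reset, Load, Sync}} = {Reset}
EF (AX valid): least fixpoint, start Z0 = {Reset}, add states with some successor in Z. Z1 = {Send, Reset, Sync}; Z2 = {Send, Reset, Load, Sync, Recv}; Z3 = {Init, Send, Reset, Load, Sync, Recv}; Z4 = {Halt, Init, Send, Reset, Load, Sync, Recv}; fixed.
Sat(EF (AX valid)) = {Halt, Init, Send, Reset, Load, Sync, Recv}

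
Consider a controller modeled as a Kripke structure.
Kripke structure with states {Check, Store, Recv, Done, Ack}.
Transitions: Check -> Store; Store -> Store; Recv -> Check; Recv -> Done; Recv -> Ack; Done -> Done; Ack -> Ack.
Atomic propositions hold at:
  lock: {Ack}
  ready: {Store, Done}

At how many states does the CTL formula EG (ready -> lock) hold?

Sat(ready -> lock) = {Check, Recv, Ack}
EG (ready -> lock): greatest fixpoint, start Z0 = {Check, Recv, Ack}, keep only states in Sat with some successor in Z. Z1 = {Recv, Ack}; fixed.
Sat(EG (ready -> lock)) = {Recv, Ack}
|Sat(EG (ready -> lock))| = |{Recv, Ack}| = 2.

2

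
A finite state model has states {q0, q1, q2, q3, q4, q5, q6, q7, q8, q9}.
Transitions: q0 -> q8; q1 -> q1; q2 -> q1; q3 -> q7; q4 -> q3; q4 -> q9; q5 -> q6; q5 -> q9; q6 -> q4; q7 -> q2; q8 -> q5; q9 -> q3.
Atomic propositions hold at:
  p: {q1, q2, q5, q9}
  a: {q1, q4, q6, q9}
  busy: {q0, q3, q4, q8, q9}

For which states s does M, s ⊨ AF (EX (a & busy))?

{q0, q4, q5, q6, q8}

Sat(a & busy) = {q4, q9}
Sat(EX (a & busy)) = {s : some successor in {q4, q9}} = {q4, q5, q6}
AF (EX (a & busy)): least fixpoint, start Z0 = {q4, q5, q6}, add states with every successor in Z. Z1 = {q4, q5, q6, q8}; Z2 = {q0, q4, q5, q6, q8}; fixed.
Sat(AF (EX (a & busy))) = {q0, q4, q5, q6, q8}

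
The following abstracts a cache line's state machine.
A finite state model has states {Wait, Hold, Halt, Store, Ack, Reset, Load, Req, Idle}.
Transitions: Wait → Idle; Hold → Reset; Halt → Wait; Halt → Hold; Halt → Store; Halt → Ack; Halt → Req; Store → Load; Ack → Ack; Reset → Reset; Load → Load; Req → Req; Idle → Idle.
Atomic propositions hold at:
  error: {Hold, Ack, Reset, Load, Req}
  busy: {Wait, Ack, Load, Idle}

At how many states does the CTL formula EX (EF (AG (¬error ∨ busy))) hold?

6

Sat(¬error) = {Wait, Halt, Store, Idle}
Sat(¬error ∨ busy) = {Wait, Halt, Store, Ack, Load, Idle}
AG (¬error ∨ busy): greatest fixpoint, start Z0 = {Wait, Halt, Store, Ack, Load, Idle}, keep only states in Sat with every successor in Z. Z1 = {Wait, Store, Ack, Load, Idle}; fixed.
Sat(AG (¬error ∨ busy)) = {Wait, Store, Ack, Load, Idle}
EF (AG (¬error ∨ busy)): least fixpoint, start Z0 = {Wait, Store, Ack, Load, Idle}, add states with some successor in Z. Z1 = {Wait, Halt, Store, Ack, Load, Idle}; fixed.
Sat(EF (AG (¬error ∨ busy))) = {Wait, Halt, Store, Ack, Load, Idle}
Sat(EX (EF (AG (¬error ∨ busy)))) = {s : some successor in {Wait, Halt, Store, Ack, Load, Idle}} = {Wait, Halt, Store, Ack, Load, Idle}
|Sat(EX (EF (AG (¬error ∨ busy))))| = |{Wait, Halt, Store, Ack, Load, Idle}| = 6.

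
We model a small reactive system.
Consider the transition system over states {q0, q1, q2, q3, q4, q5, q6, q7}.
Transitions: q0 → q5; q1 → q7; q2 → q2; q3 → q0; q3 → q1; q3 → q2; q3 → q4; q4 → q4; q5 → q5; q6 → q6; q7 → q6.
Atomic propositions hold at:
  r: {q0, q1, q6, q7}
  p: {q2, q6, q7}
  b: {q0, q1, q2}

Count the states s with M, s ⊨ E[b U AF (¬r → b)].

Sat(¬r) = {q2, q3, q4, q5}
Sat(¬r → b) = {q0, q1, q2, q6, q7}
AF (¬r → b): least fixpoint, start Z0 = {q0, q1, q2, q6, q7}, add states with every successor in Z. Already a fixed point.
Sat(AF (¬r → b)) = {q0, q1, q2, q6, q7}
E[b U AF (¬r → b)]: least fixpoint, start Z0 = Sat(AF (¬r → b)) = {q0, q1, q2, q6, q7}, add states in Sat(b) with some successor in Z. Already a fixed point.
Sat(E[b U AF (¬r → b)]) = {q0, q1, q2, q6, q7}
|Sat(E[b U AF (¬r → b)])| = |{q0, q1, q2, q6, q7}| = 5.

5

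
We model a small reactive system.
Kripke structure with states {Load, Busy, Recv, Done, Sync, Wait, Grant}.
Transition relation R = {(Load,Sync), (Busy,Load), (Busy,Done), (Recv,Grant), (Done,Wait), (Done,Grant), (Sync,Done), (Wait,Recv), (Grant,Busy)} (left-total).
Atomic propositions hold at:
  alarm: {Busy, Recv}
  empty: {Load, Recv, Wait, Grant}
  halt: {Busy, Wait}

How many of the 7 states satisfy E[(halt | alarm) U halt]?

Sat(halt | alarm) = {Busy, Recv, Wait}
E[(halt | alarm) U halt]: least fixpoint, start Z0 = Sat(halt) = {Busy, Wait}, add states in Sat(halt | alarm) with some successor in Z. Already a fixed point.
Sat(E[(halt | alarm) U halt]) = {Busy, Wait}
|Sat(E[(halt | alarm) U halt])| = |{Busy, Wait}| = 2.

2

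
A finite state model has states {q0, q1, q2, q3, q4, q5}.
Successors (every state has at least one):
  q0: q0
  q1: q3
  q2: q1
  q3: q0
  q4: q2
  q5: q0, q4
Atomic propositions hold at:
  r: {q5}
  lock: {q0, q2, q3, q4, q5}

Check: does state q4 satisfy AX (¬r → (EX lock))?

Sat(¬r) = {q0, q1, q2, q3, q4}
Sat(EX lock) = {s : some successor in {q0, q2, q3, q4, q5}} = {q0, q1, q3, q4, q5}
Sat(¬r → (EX lock)) = {q0, q1, q3, q4, q5}
Sat(AX (¬r → (EX lock))) = {s : every successor in {q0, q1, q3, q4, q5}} = {q0, q1, q2, q3, q5}
q4 ∉ Sat(AX (¬r → (EX lock))) = {q0, q1, q2, q3, q5}, so the formula does not hold at q4.

No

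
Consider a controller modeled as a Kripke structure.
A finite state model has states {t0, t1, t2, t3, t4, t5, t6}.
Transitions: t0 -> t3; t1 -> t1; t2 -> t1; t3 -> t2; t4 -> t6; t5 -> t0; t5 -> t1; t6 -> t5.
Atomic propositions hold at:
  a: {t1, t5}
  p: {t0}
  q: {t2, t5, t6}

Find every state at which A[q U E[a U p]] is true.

E[a U p]: least fixpoint, start Z0 = Sat(p) = {t0}, add states in Sat(a) with some successor in Z. Z1 = {t0, t5}; fixed.
Sat(E[a U p]) = {t0, t5}
A[q U E[a U p]]: least fixpoint, start Z0 = Sat(E[a U p]) = {t0, t5}, add states in Sat(q) with every successor in Z. Z1 = {t0, t5, t6}; fixed.
Sat(A[q U E[a U p]]) = {t0, t5, t6}

{t0, t5, t6}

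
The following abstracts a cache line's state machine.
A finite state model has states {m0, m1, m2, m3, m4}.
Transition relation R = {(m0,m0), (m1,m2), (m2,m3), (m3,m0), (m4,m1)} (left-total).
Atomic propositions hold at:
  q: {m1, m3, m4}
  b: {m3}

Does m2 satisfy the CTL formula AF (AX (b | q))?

Yes

Sat(b | q) = {m1, m3, m4}
Sat(AX (b | q)) = {s : every successor in {m1, m3, m4}} = {m2, m4}
AF (AX (b | q)): least fixpoint, start Z0 = {m2, m4}, add states with every successor in Z. Z1 = {m1, m2, m4}; fixed.
Sat(AF (AX (b | q))) = {m1, m2, m4}
m2 ∈ Sat(AF (AX (b | q))) = {m1, m2, m4}, so the formula holds at m2.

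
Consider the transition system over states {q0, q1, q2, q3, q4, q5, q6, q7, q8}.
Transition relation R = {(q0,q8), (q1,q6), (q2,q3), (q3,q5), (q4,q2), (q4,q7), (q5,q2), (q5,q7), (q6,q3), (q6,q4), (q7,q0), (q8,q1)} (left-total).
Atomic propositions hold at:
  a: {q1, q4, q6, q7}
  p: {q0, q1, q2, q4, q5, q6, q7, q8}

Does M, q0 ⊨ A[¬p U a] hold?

Sat(¬p) = {q3}
A[¬p U a]: least fixpoint, start Z0 = Sat(a) = {q1, q4, q6, q7}, add states in Sat(¬p) with every successor in Z. Already a fixed point.
Sat(A[¬p U a]) = {q1, q4, q6, q7}
q0 ∉ Sat(A[¬p U a]) = {q1, q4, q6, q7}, so the formula does not hold at q0.

No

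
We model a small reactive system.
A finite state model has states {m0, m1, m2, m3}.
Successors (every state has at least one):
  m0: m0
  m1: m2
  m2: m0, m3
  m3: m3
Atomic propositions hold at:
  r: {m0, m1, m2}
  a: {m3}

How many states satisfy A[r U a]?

1

A[r U a]: least fixpoint, start Z0 = Sat(a) = {m3}, add states in Sat(r) with every successor in Z. Already a fixed point.
Sat(A[r U a]) = {m3}
|Sat(A[r U a])| = |{m3}| = 1.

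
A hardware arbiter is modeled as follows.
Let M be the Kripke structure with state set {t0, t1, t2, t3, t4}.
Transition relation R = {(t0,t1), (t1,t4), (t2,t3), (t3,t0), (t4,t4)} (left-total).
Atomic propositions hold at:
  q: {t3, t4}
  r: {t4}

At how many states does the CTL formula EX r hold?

Sat(EX r) = {s : some successor in {t4}} = {t1, t4}
|Sat(EX r)| = |{t1, t4}| = 2.

2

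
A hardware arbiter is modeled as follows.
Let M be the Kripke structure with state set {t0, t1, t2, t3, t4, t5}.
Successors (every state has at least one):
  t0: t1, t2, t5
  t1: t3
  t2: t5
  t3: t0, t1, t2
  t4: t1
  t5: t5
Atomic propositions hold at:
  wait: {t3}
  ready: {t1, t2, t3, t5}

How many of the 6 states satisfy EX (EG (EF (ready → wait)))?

4

Sat(ready → wait) = {t0, t3, t4}
EF (ready → wait): least fixpoint, start Z0 = {t0, t3, t4}, add states with some successor in Z. Z1 = {t0, t1, t3, t4}; fixed.
Sat(EF (ready → wait)) = {t0, t1, t3, t4}
EG (EF (ready → wait)): greatest fixpoint, start Z0 = {t0, t1, t3, t4}, keep only states in Sat with some successor in Z. Already a fixed point.
Sat(EG (EF (ready → wait))) = {t0, t1, t3, t4}
Sat(EX (EG (EF (ready → wait)))) = {s : some successor in {t0, t1, t3, t4}} = {t0, t1, t3, t4}
|Sat(EX (EG (EF (ready → wait))))| = |{t0, t1, t3, t4}| = 4.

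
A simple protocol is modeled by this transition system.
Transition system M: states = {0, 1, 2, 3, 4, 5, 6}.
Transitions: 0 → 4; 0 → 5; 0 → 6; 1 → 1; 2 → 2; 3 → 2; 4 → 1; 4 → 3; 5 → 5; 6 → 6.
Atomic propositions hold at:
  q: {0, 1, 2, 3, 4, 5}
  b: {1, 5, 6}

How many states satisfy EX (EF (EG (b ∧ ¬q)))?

2

Sat(¬q) = {6}
Sat(b ∧ ¬q) = {6}
EG (b ∧ ¬q): greatest fixpoint, start Z0 = {6}, keep only states in Sat with some successor in Z. Already a fixed point.
Sat(EG (b ∧ ¬q)) = {6}
EF (EG (b ∧ ¬q)): least fixpoint, start Z0 = {6}, add states with some successor in Z. Z1 = {0, 6}; fixed.
Sat(EF (EG (b ∧ ¬q))) = {0, 6}
Sat(EX (EF (EG (b ∧ ¬q)))) = {s : some successor in {0, 6}} = {0, 6}
|Sat(EX (EF (EG (b ∧ ¬q))))| = |{0, 6}| = 2.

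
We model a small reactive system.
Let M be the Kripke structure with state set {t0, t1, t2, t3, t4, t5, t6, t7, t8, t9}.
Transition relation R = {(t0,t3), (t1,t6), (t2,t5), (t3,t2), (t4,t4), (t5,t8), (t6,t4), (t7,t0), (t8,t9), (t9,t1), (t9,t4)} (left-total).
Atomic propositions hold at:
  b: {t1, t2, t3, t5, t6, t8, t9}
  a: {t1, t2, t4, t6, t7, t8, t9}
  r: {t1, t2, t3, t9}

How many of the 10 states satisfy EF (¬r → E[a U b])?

9

Sat(¬r) = {t0, t4, t5, t6, t7, t8}
E[a U b]: least fixpoint, start Z0 = Sat(b) = {t1, t2, t3, t5, t6, t8, t9}, add states in Sat(a) with some successor in Z. Already a fixed point.
Sat(E[a U b]) = {t1, t2, t3, t5, t6, t8, t9}
Sat(¬r → E[a U b]) = {t1, t2, t3, t5, t6, t8, t9}
EF (¬r → E[a U b]): least fixpoint, start Z0 = {t1, t2, t3, t5, t6, t8, t9}, add states with some successor in Z. Z1 = {t0, t1, t2, t3, t5, t6, t8, t9}; Z2 = {t0, t1, t2, t3, t5, t6, t7, t8, t9}; fixed.
Sat(EF (¬r → E[a U b])) = {t0, t1, t2, t3, t5, t6, t7, t8, t9}
|Sat(EF (¬r → E[a U b]))| = |{t0, t1, t2, t3, t5, t6, t7, t8, t9}| = 9.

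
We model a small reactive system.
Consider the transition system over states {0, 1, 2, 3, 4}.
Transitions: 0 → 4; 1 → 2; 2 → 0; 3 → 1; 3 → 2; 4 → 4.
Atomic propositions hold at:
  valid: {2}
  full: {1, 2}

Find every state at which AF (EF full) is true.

EF full: least fixpoint, start Z0 = {1, 2}, add states with some successor in Z. Z1 = {1, 2, 3}; fixed.
Sat(EF full) = {1, 2, 3}
AF (EF full): least fixpoint, start Z0 = {1, 2, 3}, add states with every successor in Z. Already a fixed point.
Sat(AF (EF full)) = {1, 2, 3}

{1, 2, 3}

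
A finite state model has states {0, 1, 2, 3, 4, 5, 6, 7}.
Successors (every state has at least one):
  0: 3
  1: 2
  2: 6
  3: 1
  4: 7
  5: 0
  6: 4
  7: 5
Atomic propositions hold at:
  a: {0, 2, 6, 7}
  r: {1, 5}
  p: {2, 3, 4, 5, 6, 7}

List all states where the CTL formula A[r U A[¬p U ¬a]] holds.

Sat(¬p) = {0, 1}
Sat(¬a) = {1, 3, 4, 5}
A[¬p U ¬a]: least fixpoint, start Z0 = Sat(¬a) = {1, 3, 4, 5}, add states in Sat(¬p) with every successor in Z. Z1 = {0, 1, 3, 4, 5}; fixed.
Sat(A[¬p U ¬a]) = {0, 1, 3, 4, 5}
A[r U A[¬p U ¬a]]: least fixpoint, start Z0 = Sat(A[¬p U ¬a]) = {0, 1, 3, 4, 5}, add states in Sat(r) with every successor in Z. Already a fixed point.
Sat(A[r U A[¬p U ¬a]]) = {0, 1, 3, 4, 5}

{0, 1, 3, 4, 5}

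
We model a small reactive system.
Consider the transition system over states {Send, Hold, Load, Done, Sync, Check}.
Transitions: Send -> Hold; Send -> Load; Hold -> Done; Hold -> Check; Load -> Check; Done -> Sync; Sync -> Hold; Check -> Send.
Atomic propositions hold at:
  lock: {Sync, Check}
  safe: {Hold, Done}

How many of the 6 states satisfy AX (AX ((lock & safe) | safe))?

Sat(lock & safe) = ∅
Sat((lock & safe) | safe) = {Hold, Done}
Sat(AX ((lock & safe) | safe)) = {s : every successor in {Hold, Done}} = {Sync}
Sat(AX (AX ((lock & safe) | safe))) = {s : every successor in {Sync}} = {Done}
|Sat(AX (AX ((lock & safe) | safe)))| = |{Done}| = 1.

1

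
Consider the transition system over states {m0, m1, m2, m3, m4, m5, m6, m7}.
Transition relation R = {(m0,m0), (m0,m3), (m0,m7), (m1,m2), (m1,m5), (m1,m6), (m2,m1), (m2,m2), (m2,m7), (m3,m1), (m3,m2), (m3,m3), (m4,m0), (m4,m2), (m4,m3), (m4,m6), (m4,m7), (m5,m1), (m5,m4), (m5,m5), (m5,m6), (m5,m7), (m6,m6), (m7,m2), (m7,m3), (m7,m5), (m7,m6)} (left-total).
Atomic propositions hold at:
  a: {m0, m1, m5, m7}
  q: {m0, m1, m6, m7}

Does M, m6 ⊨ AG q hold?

AG q: greatest fixpoint, start Z0 = {m0, m1, m6, m7}, keep only states in Sat with every successor in Z. Z1 = {m6}; fixed.
Sat(AG q) = {m6}
m6 ∈ Sat(AG q) = {m6}, so the formula holds at m6.

Yes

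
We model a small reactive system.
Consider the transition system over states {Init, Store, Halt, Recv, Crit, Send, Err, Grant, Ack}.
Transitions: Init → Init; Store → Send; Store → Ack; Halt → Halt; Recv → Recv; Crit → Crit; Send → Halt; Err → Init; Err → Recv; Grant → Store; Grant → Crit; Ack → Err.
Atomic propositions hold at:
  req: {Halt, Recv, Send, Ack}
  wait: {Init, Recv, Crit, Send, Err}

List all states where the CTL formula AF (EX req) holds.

{Store, Halt, Recv, Send, Err, Ack}

Sat(EX req) = {s : some successor in {Halt, Recv, Send, Ack}} = {Store, Halt, Recv, Send, Err}
AF (EX req): least fixpoint, start Z0 = {Store, Halt, Recv, Send, Err}, add states with every successor in Z. Z1 = {Store, Halt, Recv, Send, Err, Ack}; fixed.
Sat(AF (EX req)) = {Store, Halt, Recv, Send, Err, Ack}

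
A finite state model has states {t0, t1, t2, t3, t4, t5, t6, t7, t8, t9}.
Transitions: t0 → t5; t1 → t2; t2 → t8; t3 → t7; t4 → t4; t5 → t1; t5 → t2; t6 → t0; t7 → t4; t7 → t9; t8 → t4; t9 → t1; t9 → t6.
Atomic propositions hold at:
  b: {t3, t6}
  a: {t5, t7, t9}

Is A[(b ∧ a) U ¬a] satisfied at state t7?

Sat(b ∧ a) = ∅
Sat(¬a) = {t0, t1, t2, t3, t4, t6, t8}
A[(b ∧ a) U ¬a]: least fixpoint, start Z0 = Sat(¬a) = {t0, t1, t2, t3, t4, t6, t8}, add states in Sat(b ∧ a) with every successor in Z. Already a fixed point.
Sat(A[(b ∧ a) U ¬a]) = {t0, t1, t2, t3, t4, t6, t8}
t7 ∉ Sat(A[(b ∧ a) U ¬a]) = {t0, t1, t2, t3, t4, t6, t8}, so the formula does not hold at t7.

No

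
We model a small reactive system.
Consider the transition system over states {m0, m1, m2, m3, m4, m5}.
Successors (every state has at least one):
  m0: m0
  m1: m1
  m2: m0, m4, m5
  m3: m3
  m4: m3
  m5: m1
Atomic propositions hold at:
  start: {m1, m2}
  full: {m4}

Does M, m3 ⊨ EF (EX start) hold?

No

Sat(EX start) = {s : some successor in {m1, m2}} = {m1, m5}
EF (EX start): least fixpoint, start Z0 = {m1, m5}, add states with some successor in Z. Z1 = {m1, m2, m5}; fixed.
Sat(EF (EX start)) = {m1, m2, m5}
m3 ∉ Sat(EF (EX start)) = {m1, m2, m5}, so the formula does not hold at m3.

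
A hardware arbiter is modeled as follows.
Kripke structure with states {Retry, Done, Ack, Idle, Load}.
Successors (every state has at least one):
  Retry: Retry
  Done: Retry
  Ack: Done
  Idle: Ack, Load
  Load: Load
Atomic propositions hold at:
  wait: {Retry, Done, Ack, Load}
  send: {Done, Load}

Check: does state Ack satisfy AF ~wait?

Sat(~wait) = {Idle}
AF ~wait: least fixpoint, start Z0 = {Idle}, add states with every successor in Z. Already a fixed point.
Sat(AF ~wait) = {Idle}
Ack ∉ Sat(AF ~wait) = {Idle}, so the formula does not hold at Ack.

No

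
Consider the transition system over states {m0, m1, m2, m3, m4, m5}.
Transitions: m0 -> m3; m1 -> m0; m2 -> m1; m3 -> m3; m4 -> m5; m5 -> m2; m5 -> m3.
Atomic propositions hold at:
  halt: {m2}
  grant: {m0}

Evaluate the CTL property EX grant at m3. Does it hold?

No

Sat(EX grant) = {s : some successor in {m0}} = {m1}
m3 ∉ Sat(EX grant) = {m1}, so the formula does not hold at m3.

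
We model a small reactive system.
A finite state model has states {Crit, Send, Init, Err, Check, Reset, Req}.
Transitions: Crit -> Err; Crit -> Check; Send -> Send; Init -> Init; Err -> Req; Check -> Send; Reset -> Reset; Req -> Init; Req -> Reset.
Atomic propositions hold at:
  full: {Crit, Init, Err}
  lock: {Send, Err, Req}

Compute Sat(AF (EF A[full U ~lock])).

Sat(~lock) = {Crit, Init, Check, Reset}
A[full U ~lock]: least fixpoint, start Z0 = Sat(~lock) = {Crit, Init, Check, Reset}, add states in Sat(full) with every successor in Z. Already a fixed point.
Sat(A[full U ~lock]) = {Crit, Init, Check, Reset}
EF A[full U ~lock]: least fixpoint, start Z0 = {Crit, Init, Check, Reset}, add states with some successor in Z. Z1 = {Crit, Init, Check, Reset, Req}; Z2 = {Crit, Init, Err, Check, Reset, Req}; fixed.
Sat(EF A[full U ~lock]) = {Crit, Init, Err, Check, Reset, Req}
AF (EF A[full U ~lock]): least fixpoint, start Z0 = {Crit, Init, Err, Check, Reset, Req}, add states with every successor in Z. Already a fixed point.
Sat(AF (EF A[full U ~lock])) = {Crit, Init, Err, Check, Reset, Req}

{Crit, Init, Err, Check, Reset, Req}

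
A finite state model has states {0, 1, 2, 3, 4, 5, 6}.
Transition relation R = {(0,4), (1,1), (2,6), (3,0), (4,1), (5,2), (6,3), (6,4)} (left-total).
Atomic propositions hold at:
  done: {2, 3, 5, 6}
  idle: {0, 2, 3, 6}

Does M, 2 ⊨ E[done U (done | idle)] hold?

Sat(done | idle) = {0, 2, 3, 5, 6}
E[done U (done | idle)]: least fixpoint, start Z0 = Sat((done | idle)) = {0, 2, 3, 5, 6}, add states in Sat(done) with some successor in Z. Already a fixed point.
Sat(E[done U (done | idle)]) = {0, 2, 3, 5, 6}
2 ∈ Sat(E[done U (done | idle)]) = {0, 2, 3, 5, 6}, so the formula holds at 2.

Yes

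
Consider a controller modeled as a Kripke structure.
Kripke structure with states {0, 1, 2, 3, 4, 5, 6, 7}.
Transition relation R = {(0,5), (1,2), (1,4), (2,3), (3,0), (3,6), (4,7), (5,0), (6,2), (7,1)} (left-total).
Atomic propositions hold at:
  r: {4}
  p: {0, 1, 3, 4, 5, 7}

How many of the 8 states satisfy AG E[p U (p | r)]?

Sat(p | r) = {0, 1, 3, 4, 5, 7}
E[p U (p | r)]: least fixpoint, start Z0 = Sat((p | r)) = {0, 1, 3, 4, 5, 7}, add states in Sat(p) with some successor in Z. Already a fixed point.
Sat(E[p U (p | r)]) = {0, 1, 3, 4, 5, 7}
AG E[p U (p | r)]: greatest fixpoint, start Z0 = {0, 1, 3, 4, 5, 7}, keep only states in Sat with every successor in Z. Z1 = {0, 4, 5, 7}; Z2 = {0, 4, 5}; Z3 = {0, 5}; fixed.
Sat(AG E[p U (p | r)]) = {0, 5}
|Sat(AG E[p U (p | r)])| = |{0, 5}| = 2.

2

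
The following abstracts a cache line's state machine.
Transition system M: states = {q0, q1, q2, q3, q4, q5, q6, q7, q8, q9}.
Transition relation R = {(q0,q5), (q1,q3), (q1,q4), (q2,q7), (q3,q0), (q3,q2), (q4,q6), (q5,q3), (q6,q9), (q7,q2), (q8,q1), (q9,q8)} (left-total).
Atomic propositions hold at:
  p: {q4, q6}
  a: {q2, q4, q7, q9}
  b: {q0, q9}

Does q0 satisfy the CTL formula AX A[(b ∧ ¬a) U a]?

No

Sat(¬a) = {q0, q1, q3, q5, q6, q8}
Sat(b ∧ ¬a) = {q0}
A[(b ∧ ¬a) U a]: least fixpoint, start Z0 = Sat(a) = {q2, q4, q7, q9}, add states in Sat(b ∧ ¬a) with every successor in Z. Already a fixed point.
Sat(A[(b ∧ ¬a) U a]) = {q2, q4, q7, q9}
Sat(AX A[(b ∧ ¬a) U a]) = {s : every successor in {q2, q4, q7, q9}} = {q2, q6, q7}
q0 ∉ Sat(AX A[(b ∧ ¬a) U a]) = {q2, q6, q7}, so the formula does not hold at q0.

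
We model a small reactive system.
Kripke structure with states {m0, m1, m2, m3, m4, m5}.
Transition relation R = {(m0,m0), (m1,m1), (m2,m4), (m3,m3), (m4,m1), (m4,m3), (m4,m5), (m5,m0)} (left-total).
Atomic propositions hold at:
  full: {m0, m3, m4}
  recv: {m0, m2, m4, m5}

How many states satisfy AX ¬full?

Sat(¬full) = {m1, m2, m5}
Sat(AX ¬full) = {s : every successor in {m1, m2, m5}} = {m1}
|Sat(AX ¬full)| = |{m1}| = 1.

1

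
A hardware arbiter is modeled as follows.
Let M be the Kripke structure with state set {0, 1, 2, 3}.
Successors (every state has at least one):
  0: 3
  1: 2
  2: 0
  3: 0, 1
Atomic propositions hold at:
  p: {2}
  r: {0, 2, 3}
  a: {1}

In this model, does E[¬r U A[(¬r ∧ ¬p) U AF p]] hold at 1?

Yes

Sat(¬r) = {1}
Sat(¬p) = {0, 1, 3}
Sat(¬r ∧ ¬p) = {1}
AF p: least fixpoint, start Z0 = {2}, add states with every successor in Z. Z1 = {1, 2}; fixed.
Sat(AF p) = {1, 2}
A[(¬r ∧ ¬p) U AF p]: least fixpoint, start Z0 = Sat(AF p) = {1, 2}, add states in Sat(¬r ∧ ¬p) with every successor in Z. Already a fixed point.
Sat(A[(¬r ∧ ¬p) U AF p]) = {1, 2}
E[¬r U A[(¬r ∧ ¬p) U AF p]]: least fixpoint, start Z0 = Sat(A[(¬r ∧ ¬p) U AF p]) = {1, 2}, add states in Sat(¬r) with some successor in Z. Already a fixed point.
Sat(E[¬r U A[(¬r ∧ ¬p) U AF p]]) = {1, 2}
1 ∈ Sat(E[¬r U A[(¬r ∧ ¬p) U AF p]]) = {1, 2}, so the formula holds at 1.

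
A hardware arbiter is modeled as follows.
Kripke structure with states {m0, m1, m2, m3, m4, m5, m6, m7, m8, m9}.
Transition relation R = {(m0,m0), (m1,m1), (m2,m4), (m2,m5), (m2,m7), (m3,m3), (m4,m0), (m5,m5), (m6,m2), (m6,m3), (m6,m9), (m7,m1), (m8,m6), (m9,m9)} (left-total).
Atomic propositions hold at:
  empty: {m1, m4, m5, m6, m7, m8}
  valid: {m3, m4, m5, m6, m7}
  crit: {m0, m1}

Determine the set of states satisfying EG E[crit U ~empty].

{m0, m3, m9}

Sat(~empty) = {m0, m2, m3, m9}
E[crit U ~empty]: least fixpoint, start Z0 = Sat(~empty) = {m0, m2, m3, m9}, add states in Sat(crit) with some successor in Z. Already a fixed point.
Sat(E[crit U ~empty]) = {m0, m2, m3, m9}
EG E[crit U ~empty]: greatest fixpoint, start Z0 = {m0, m2, m3, m9}, keep only states in Sat with some successor in Z. Z1 = {m0, m3, m9}; fixed.
Sat(EG E[crit U ~empty]) = {m0, m3, m9}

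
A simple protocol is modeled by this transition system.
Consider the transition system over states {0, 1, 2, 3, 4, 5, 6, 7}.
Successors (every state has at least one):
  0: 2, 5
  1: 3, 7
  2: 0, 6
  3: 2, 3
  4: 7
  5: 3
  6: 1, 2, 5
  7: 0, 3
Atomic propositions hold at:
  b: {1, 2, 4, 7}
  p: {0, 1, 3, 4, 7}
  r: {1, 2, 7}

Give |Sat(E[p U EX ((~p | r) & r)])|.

6

Sat(~p) = {2, 5, 6}
Sat(~p | r) = {1, 2, 5, 6, 7}
Sat((~p | r) & r) = {1, 2, 7}
Sat(EX ((~p | r) & r)) = {s : some successor in {1, 2, 7}} = {0, 1, 3, 4, 6}
E[p U EX ((~p | r) & r)]: least fixpoint, start Z0 = Sat(EX ((~p | r) & r)) = {0, 1, 3, 4, 6}, add states in Sat(p) with some successor in Z. Z1 = {0, 1, 3, 4, 6, 7}; fixed.
Sat(E[p U EX ((~p | r) & r)]) = {0, 1, 3, 4, 6, 7}
|Sat(E[p U EX ((~p | r) & r)])| = |{0, 1, 3, 4, 6, 7}| = 6.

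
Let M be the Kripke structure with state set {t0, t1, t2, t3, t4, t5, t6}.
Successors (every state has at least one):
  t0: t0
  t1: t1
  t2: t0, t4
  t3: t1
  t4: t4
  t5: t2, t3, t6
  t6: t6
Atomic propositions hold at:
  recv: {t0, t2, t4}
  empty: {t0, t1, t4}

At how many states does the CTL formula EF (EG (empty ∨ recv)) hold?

6

Sat(empty ∨ recv) = {t0, t1, t2, t4}
EG (empty ∨ recv): greatest fixpoint, start Z0 = {t0, t1, t2, t4}, keep only states in Sat with some successor in Z. Already a fixed point.
Sat(EG (empty ∨ recv)) = {t0, t1, t2, t4}
EF (EG (empty ∨ recv)): least fixpoint, start Z0 = {t0, t1, t2, t4}, add states with some successor in Z. Z1 = {t0, t1, t2, t3, t4, t5}; fixed.
Sat(EF (EG (empty ∨ recv))) = {t0, t1, t2, t3, t4, t5}
|Sat(EF (EG (empty ∨ recv)))| = |{t0, t1, t2, t3, t4, t5}| = 6.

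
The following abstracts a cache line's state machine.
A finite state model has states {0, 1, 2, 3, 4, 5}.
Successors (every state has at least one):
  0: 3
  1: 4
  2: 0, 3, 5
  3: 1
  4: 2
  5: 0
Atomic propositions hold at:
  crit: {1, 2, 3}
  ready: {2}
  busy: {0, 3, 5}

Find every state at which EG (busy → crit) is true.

{1, 2, 3, 4}

Sat(busy → crit) = {1, 2, 3, 4}
EG (busy → crit): greatest fixpoint, start Z0 = {1, 2, 3, 4}, keep only states in Sat with some successor in Z. Already a fixed point.
Sat(EG (busy → crit)) = {1, 2, 3, 4}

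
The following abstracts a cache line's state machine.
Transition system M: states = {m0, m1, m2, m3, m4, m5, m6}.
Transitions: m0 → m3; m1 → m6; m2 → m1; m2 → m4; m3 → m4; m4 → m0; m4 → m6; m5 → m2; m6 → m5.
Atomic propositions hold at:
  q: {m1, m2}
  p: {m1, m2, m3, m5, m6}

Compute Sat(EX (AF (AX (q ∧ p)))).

{m1, m2, m4, m6}

Sat(q ∧ p) = {m1, m2}
Sat(AX (q ∧ p)) = {s : every successor in {m1, m2}} = {m5}
AF (AX (q ∧ p)): least fixpoint, start Z0 = {m5}, add states with every successor in Z. Z1 = {m5, m6}; Z2 = {m1, m5, m6}; fixed.
Sat(AF (AX (q ∧ p))) = {m1, m5, m6}
Sat(EX (AF (AX (q ∧ p)))) = {s : some successor in {m1, m5, m6}} = {m1, m2, m4, m6}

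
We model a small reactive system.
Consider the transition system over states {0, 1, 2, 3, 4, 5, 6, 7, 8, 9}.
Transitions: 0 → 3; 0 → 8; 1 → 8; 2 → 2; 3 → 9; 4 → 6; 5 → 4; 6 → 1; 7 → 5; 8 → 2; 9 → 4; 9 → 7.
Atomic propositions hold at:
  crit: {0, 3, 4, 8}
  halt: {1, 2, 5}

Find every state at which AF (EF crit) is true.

{0, 1, 3, 4, 5, 6, 7, 8, 9}

EF crit: least fixpoint, start Z0 = {0, 3, 4, 8}, add states with some successor in Z. Z1 = {0, 1, 3, 4, 5, 8, 9}; Z2 = {0, 1, 3, 4, 5, 6, 7, 8, 9}; fixed.
Sat(EF crit) = {0, 1, 3, 4, 5, 6, 7, 8, 9}
AF (EF crit): least fixpoint, start Z0 = {0, 1, 3, 4, 5, 6, 7, 8, 9}, add states with every successor in Z. Already a fixed point.
Sat(AF (EF crit)) = {0, 1, 3, 4, 5, 6, 7, 8, 9}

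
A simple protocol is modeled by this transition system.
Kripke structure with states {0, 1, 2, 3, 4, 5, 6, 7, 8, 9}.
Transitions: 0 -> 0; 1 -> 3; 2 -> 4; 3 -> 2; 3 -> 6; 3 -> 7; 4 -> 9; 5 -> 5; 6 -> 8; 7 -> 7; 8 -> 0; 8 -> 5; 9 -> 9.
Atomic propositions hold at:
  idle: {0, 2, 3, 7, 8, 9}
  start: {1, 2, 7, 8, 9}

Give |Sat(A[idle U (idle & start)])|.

Sat(idle & start) = {2, 7, 8, 9}
A[idle U (idle & start)]: least fixpoint, start Z0 = Sat((idle & start)) = {2, 7, 8, 9}, add states in Sat(idle) with every successor in Z. Already a fixed point.
Sat(A[idle U (idle & start)]) = {2, 7, 8, 9}
|Sat(A[idle U (idle & start)])| = |{2, 7, 8, 9}| = 4.

4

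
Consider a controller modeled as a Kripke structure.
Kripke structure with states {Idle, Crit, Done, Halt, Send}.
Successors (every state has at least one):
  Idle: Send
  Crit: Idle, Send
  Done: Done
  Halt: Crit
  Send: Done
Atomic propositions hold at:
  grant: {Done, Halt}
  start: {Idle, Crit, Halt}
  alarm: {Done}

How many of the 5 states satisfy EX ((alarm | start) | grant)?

4

Sat(alarm | start) = {Idle, Crit, Done, Halt}
Sat((alarm | start) | grant) = {Idle, Crit, Done, Halt}
Sat(EX ((alarm | start) | grant)) = {s : some successor in {Idle, Crit, Done, Halt}} = {Crit, Done, Halt, Send}
|Sat(EX ((alarm | start) | grant))| = |{Crit, Done, Halt, Send}| = 4.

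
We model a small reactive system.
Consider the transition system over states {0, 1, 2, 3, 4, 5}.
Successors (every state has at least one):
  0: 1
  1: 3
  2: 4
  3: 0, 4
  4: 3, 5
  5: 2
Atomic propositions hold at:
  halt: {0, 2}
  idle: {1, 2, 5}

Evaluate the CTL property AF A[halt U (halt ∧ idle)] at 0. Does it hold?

Sat(halt ∧ idle) = {2}
A[halt U (halt ∧ idle)]: least fixpoint, start Z0 = Sat((halt ∧ idle)) = {2}, add states in Sat(halt) with every successor in Z. Already a fixed point.
Sat(A[halt U (halt ∧ idle)]) = {2}
AF A[halt U (halt ∧ idle)]: least fixpoint, start Z0 = {2}, add states with every successor in Z. Z1 = {2, 5}; fixed.
Sat(AF A[halt U (halt ∧ idle)]) = {2, 5}
0 ∉ Sat(AF A[halt U (halt ∧ idle)]) = {2, 5}, so the formula does not hold at 0.

No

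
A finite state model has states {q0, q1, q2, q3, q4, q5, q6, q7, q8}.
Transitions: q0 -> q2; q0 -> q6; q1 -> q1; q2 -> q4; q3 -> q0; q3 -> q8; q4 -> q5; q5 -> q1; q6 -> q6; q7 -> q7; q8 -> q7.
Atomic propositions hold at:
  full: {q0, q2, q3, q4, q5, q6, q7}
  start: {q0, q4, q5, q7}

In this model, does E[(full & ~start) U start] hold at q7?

Yes

Sat(~start) = {q1, q2, q3, q6, q8}
Sat(full & ~start) = {q2, q3, q6}
E[(full & ~start) U start]: least fixpoint, start Z0 = Sat(start) = {q0, q4, q5, q7}, add states in Sat(full & ~start) with some successor in Z. Z1 = {q0, q2, q3, q4, q5, q7}; fixed.
Sat(E[(full & ~start) U start]) = {q0, q2, q3, q4, q5, q7}
q7 ∈ Sat(E[(full & ~start) U start]) = {q0, q2, q3, q4, q5, q7}, so the formula holds at q7.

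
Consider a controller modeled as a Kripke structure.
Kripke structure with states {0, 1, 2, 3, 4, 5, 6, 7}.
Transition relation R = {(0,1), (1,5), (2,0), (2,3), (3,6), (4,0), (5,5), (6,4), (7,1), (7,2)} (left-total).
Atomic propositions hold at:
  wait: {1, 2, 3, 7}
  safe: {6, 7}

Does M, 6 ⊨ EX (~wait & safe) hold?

No

Sat(~wait) = {0, 4, 5, 6}
Sat(~wait & safe) = {6}
Sat(EX (~wait & safe)) = {s : some successor in {6}} = {3}
6 ∉ Sat(EX (~wait & safe)) = {3}, so the formula does not hold at 6.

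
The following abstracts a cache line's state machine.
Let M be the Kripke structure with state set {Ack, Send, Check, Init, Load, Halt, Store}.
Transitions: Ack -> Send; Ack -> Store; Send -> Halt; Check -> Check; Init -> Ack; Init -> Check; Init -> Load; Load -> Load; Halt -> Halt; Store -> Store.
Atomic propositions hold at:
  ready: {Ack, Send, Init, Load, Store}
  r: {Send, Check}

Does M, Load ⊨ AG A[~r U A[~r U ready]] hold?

Yes

Sat(~r) = {Ack, Init, Load, Halt, Store}
A[~r U ready]: least fixpoint, start Z0 = Sat(ready) = {Ack, Send, Init, Load, Store}, add states in Sat(~r) with every successor in Z. Already a fixed point.
Sat(A[~r U ready]) = {Ack, Send, Init, Load, Store}
A[~r U A[~r U ready]]: least fixpoint, start Z0 = Sat(A[~r U ready]) = {Ack, Send, Init, Load, Store}, add states in Sat(~r) with every successor in Z. Already a fixed point.
Sat(A[~r U A[~r U ready]]) = {Ack, Send, Init, Load, Store}
AG A[~r U A[~r U ready]]: greatest fixpoint, start Z0 = {Ack, Send, Init, Load, Store}, keep only states in Sat with every successor in Z. Z1 = {Ack, Load, Store}; Z2 = {Load, Store}; fixed.
Sat(AG A[~r U A[~r U ready]]) = {Load, Store}
Load ∈ Sat(AG A[~r U A[~r U ready]]) = {Load, Store}, so the formula holds at Load.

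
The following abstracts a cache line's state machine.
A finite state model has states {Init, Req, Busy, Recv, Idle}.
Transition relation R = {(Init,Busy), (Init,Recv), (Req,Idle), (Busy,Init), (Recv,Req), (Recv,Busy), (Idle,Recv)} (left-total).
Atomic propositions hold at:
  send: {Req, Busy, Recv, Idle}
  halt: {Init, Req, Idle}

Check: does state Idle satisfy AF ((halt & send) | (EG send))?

Sat(halt & send) = {Req, Idle}
EG send: greatest fixpoint, start Z0 = {Req, Busy, Recv, Idle}, keep only states in Sat with some successor in Z. Z1 = {Req, Recv, Idle}; fixed.
Sat(EG send) = {Req, Recv, Idle}
Sat((halt & send) | (EG send)) = {Req, Recv, Idle}
AF ((halt & send) | (EG send)): least fixpoint, start Z0 = {Req, Recv, Idle}, add states with every successor in Z. Already a fixed point.
Sat(AF ((halt & send) | (EG send))) = {Req, Recv, Idle}
Idle ∈ Sat(AF ((halt & send) | (EG send))) = {Req, Recv, Idle}, so the formula holds at Idle.

Yes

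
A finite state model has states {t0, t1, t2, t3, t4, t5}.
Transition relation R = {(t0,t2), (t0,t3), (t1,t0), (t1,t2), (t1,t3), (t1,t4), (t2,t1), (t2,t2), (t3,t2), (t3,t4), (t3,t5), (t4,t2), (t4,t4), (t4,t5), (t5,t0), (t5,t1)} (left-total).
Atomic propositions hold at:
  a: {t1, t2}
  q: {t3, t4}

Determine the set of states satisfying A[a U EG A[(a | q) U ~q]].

{t0, t1, t2, t5}

Sat(a | q) = {t1, t2, t3, t4}
Sat(~q) = {t0, t1, t2, t5}
A[(a | q) U ~q]: least fixpoint, start Z0 = Sat(~q) = {t0, t1, t2, t5}, add states in Sat(a | q) with every successor in Z. Already a fixed point.
Sat(A[(a | q) U ~q]) = {t0, t1, t2, t5}
EG A[(a | q) U ~q]: greatest fixpoint, start Z0 = {t0, t1, t2, t5}, keep only states in Sat with some successor in Z. Already a fixed point.
Sat(EG A[(a | q) U ~q]) = {t0, t1, t2, t5}
A[a U EG A[(a | q) U ~q]]: least fixpoint, start Z0 = Sat(EG A[(a | q) U ~q]) = {t0, t1, t2, t5}, add states in Sat(a) with every successor in Z. Already a fixed point.
Sat(A[a U EG A[(a | q) U ~q]]) = {t0, t1, t2, t5}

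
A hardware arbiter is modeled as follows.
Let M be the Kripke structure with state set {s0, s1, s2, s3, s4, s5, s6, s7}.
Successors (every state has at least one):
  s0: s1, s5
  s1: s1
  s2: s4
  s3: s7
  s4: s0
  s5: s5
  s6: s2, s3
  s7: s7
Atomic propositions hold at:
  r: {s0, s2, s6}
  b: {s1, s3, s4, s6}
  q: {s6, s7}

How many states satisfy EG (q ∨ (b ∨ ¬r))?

5

Sat(¬r) = {s1, s3, s4, s5, s7}
Sat(b ∨ ¬r) = {s1, s3, s4, s5, s6, s7}
Sat(q ∨ (b ∨ ¬r)) = {s1, s3, s4, s5, s6, s7}
EG (q ∨ (b ∨ ¬r)): greatest fixpoint, start Z0 = {s1, s3, s4, s5, s6, s7}, keep only states in Sat with some successor in Z. Z1 = {s1, s3, s5, s6, s7}; fixed.
Sat(EG (q ∨ (b ∨ ¬r))) = {s1, s3, s5, s6, s7}
|Sat(EG (q ∨ (b ∨ ¬r)))| = |{s1, s3, s5, s6, s7}| = 5.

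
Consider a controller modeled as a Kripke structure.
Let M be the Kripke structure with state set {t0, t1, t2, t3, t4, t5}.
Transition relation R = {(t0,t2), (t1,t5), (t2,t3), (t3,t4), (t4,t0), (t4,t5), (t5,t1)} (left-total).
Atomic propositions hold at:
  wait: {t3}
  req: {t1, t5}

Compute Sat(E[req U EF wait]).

{t0, t2, t3, t4}

EF wait: least fixpoint, start Z0 = {t3}, add states with some successor in Z. Z1 = {t2, t3}; Z2 = {t0, t2, t3}; Z3 = {t0, t2, t3, t4}; fixed.
Sat(EF wait) = {t0, t2, t3, t4}
E[req U EF wait]: least fixpoint, start Z0 = Sat(EF wait) = {t0, t2, t3, t4}, add states in Sat(req) with some successor in Z. Already a fixed point.
Sat(E[req U EF wait]) = {t0, t2, t3, t4}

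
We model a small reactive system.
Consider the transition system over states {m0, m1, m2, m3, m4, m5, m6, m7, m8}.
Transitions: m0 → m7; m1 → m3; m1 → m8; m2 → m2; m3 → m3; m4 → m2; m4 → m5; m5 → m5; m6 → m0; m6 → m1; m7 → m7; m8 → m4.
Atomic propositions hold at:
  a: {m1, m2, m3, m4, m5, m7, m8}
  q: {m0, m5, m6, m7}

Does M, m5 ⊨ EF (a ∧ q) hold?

Yes

Sat(a ∧ q) = {m5, m7}
EF (a ∧ q): least fixpoint, start Z0 = {m5, m7}, add states with some successor in Z. Z1 = {m0, m4, m5, m7}; Z2 = {m0, m4, m5, m6, m7, m8}; Z3 = {m0, m1, m4, m5, m6, m7, m8}; fixed.
Sat(EF (a ∧ q)) = {m0, m1, m4, m5, m6, m7, m8}
m5 ∈ Sat(EF (a ∧ q)) = {m0, m1, m4, m5, m6, m7, m8}, so the formula holds at m5.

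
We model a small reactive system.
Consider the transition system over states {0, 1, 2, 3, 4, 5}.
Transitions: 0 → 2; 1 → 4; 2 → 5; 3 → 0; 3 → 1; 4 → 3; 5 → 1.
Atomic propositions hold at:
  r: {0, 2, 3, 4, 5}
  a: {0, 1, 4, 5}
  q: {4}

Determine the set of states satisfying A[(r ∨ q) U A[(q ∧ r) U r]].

Sat(r ∨ q) = {0, 2, 3, 4, 5}
Sat(q ∧ r) = {4}
A[(q ∧ r) U r]: least fixpoint, start Z0 = Sat(r) = {0, 2, 3, 4, 5}, add states in Sat(q ∧ r) with every successor in Z. Already a fixed point.
Sat(A[(q ∧ r) U r]) = {0, 2, 3, 4, 5}
A[(r ∨ q) U A[(q ∧ r) U r]]: least fixpoint, start Z0 = Sat(A[(q ∧ r) U r]) = {0, 2, 3, 4, 5}, add states in Sat(r ∨ q) with every successor in Z. Already a fixed point.
Sat(A[(r ∨ q) U A[(q ∧ r) U r]]) = {0, 2, 3, 4, 5}

{0, 2, 3, 4, 5}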